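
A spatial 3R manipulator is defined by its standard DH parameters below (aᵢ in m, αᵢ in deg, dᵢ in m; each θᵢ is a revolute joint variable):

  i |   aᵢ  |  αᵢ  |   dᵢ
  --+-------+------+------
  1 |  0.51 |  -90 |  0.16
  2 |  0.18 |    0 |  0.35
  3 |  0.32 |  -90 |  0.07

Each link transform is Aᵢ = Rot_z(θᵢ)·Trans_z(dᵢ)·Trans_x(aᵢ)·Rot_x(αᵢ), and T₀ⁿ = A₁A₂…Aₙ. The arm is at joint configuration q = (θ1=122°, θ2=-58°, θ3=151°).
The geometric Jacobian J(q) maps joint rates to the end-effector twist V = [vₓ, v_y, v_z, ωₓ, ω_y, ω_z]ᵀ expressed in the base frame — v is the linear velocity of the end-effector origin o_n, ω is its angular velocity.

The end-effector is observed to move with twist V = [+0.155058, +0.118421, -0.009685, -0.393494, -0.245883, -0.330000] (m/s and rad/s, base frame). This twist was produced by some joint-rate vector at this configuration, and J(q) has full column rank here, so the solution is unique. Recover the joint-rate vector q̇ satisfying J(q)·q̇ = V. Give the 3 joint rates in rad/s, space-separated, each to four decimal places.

o_n = [-0.6681, 0.2766, -0.0069]
J₁: ẑ×o_n = [-0.2766, -0.6681, 0.0000], ω = ẑ
J2: z=[-0.8480, -0.5299, 0.0000] o=[-0.2703, 0.4325, 0.1600] → [0.0885, -0.1416, -0.0786, -0.8480, -0.5299, 0.0000]
J3: z=[-0.8480, -0.5299, 0.0000] o=[-0.6176, 0.3279, 0.3126] → [0.1693, -0.2710, 0.0167, -0.8480, -0.5299, 0.0000]
q̇ = J⁺·V = [-0.3300, 0.1830, 0.2810]

-0.3300 0.1830 0.2810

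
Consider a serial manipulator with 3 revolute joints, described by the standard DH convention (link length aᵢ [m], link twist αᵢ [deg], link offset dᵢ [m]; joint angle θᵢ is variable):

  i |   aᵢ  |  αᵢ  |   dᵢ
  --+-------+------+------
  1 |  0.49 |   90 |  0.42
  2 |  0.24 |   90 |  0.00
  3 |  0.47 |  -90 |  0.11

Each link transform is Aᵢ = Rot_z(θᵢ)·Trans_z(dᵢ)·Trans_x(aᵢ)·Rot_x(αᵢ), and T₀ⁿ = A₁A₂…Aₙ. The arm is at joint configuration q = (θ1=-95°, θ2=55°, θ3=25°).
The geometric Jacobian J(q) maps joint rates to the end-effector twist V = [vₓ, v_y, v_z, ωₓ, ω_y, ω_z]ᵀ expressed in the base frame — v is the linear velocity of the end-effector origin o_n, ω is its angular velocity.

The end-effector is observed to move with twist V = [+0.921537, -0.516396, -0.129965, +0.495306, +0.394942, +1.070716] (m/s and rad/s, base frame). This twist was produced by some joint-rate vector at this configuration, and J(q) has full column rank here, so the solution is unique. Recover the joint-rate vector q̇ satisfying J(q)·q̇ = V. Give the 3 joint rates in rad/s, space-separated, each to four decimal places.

0.7650 -0.4590 -0.5330

o_n = [-0.2817, -0.9411, 0.9024]
J₁: ẑ×o_n = [0.9411, -0.2817, 0.0000], ω = ẑ
J2: z=[-0.9962, 0.0872, 0.0000] o=[-0.0427, -0.4881, 0.4200] → [0.0420, 0.4806, 0.4721, -0.9962, 0.0872, 0.0000]
J3: z=[-0.0714, -0.8160, -0.5736] o=[-0.0547, -0.6253, 0.6166] → [-0.4144, 0.1506, -0.1627, -0.0714, -0.8160, -0.5736]
q̇ = J⁺·V = [0.7650, -0.4590, -0.5330]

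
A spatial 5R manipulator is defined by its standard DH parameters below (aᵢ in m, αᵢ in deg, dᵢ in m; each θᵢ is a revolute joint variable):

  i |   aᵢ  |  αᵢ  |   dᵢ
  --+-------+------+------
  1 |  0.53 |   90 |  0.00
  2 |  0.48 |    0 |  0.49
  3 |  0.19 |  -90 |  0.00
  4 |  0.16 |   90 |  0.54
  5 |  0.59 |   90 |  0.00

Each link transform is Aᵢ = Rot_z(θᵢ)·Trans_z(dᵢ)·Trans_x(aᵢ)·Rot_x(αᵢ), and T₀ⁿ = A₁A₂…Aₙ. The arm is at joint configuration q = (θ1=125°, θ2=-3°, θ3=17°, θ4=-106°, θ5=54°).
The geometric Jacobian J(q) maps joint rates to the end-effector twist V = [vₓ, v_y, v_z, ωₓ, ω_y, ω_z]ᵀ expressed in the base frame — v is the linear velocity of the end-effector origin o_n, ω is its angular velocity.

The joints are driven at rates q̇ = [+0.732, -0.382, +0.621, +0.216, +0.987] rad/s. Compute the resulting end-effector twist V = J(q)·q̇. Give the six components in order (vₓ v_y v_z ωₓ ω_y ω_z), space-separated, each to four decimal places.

-1.1843 -0.0819 0.1587 0.5309 -0.8159 0.7121

o_n = [0.3347, 1.2257, 0.9742]
J₁: ẑ×o_n = [-1.2257, 0.3347, 0.0000], ω = ẑ
J2: z=[0.8192, 0.5736, 0.0000] o=[-0.3040, 0.4342, 0.0000] → [0.5587, -0.7980, 0.2820, 0.8192, 0.5736, 0.0000]
J3: z=[0.8192, 0.5736, 0.0000] o=[-0.1776, 1.1079, -0.0251] → [0.5732, -0.8186, -0.1973, 0.8192, 0.5736, 0.0000]
J4: z=[0.1388, -0.1982, 0.9703] o=[-0.2833, 1.2589, 0.0208] → [-0.1567, 0.4673, 0.1179, 0.1388, -0.1982, 0.9703]
J5: z=[0.3092, -0.9221, -0.2326] o=[-0.0578, 1.2050, 0.5341] → [-0.4010, -0.2273, 0.3683, 0.3092, -0.9221, -0.2326]
V = J·q̇ = [-1.1843, -0.0819, 0.1587, 0.5309, -0.8159, 0.7121]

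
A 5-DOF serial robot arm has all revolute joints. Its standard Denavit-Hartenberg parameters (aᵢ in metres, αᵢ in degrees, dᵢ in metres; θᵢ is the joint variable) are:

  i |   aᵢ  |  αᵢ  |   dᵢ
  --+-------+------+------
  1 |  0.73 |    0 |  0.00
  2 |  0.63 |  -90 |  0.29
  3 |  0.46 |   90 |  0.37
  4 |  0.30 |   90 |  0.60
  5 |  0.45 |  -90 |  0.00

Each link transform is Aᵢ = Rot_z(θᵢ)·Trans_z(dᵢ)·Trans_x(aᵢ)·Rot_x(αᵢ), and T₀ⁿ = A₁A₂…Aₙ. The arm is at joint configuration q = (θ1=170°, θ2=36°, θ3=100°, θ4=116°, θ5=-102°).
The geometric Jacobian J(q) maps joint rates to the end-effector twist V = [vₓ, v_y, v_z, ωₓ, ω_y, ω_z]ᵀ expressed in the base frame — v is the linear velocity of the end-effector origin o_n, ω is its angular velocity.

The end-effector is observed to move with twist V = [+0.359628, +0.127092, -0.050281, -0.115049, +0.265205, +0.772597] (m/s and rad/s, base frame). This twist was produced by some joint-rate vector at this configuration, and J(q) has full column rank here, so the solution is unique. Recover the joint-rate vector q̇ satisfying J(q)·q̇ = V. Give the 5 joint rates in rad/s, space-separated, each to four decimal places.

o_n = [-1.1254, -0.6896, -0.1016]
J₁: ẑ×o_n = [0.6896, -1.1254, 0.0000], ω = ẑ
J2: z=[0.0000, 0.0000, 1.0000] o=[-0.7189, 0.1268, 0.0000] → [0.8164, -0.4065, 0.0000, 0.0000, 0.0000, 1.0000]
J3: z=[0.4384, -0.8988, 0.0000] o=[-1.2851, -0.1494, 0.2900] → [0.3520, 0.1717, -0.0932, 0.4384, -0.8988, 0.0000]
J4: z=[-0.8851, -0.4317, -0.1736] o=[-1.0512, -0.4469, -0.1630] → [-0.0686, 0.0672, 0.1827, -0.8851, -0.4317, -0.1736]
J5: z=[0.3324, -0.3256, -0.8851] o=[-1.4846, -0.9583, -0.1377] → [0.2261, -0.3299, 0.2063, 0.3324, -0.3256, -0.8851]
q̇ = J⁺·V = [-0.3940, 0.9170, -0.1700, -0.0560, -0.2710]

-0.3940 0.9170 -0.1700 -0.0560 -0.2710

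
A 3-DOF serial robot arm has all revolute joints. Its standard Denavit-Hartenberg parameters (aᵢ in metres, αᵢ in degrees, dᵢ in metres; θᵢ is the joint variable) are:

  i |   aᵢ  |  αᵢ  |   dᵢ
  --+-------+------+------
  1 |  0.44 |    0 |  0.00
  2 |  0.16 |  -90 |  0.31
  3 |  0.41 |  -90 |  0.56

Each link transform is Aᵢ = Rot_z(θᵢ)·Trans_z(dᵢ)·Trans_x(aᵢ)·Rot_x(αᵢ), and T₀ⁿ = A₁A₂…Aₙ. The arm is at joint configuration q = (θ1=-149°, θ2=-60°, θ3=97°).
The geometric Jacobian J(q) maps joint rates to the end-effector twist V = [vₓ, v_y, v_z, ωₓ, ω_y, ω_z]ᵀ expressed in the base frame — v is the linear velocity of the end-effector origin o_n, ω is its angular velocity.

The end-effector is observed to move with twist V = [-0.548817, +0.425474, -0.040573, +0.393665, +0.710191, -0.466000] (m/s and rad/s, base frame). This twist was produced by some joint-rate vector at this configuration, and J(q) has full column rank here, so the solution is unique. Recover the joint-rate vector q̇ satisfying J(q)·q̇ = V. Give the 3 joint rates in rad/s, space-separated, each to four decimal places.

o_n = [-0.7449, -0.6631, -0.0969]
J₁: ẑ×o_n = [0.6631, -0.7449, 0.0000], ω = ẑ
J2: z=[0.0000, 0.0000, 1.0000] o=[-0.3772, -0.2266, 0.0000] → [0.4364, -0.3677, 0.0000, 0.0000, 0.0000, 1.0000]
J3: z=[-0.4848, -0.8746, 0.0000] o=[-0.5171, -0.1490, 0.3100] → [0.3559, -0.1973, 0.0500, -0.4848, -0.8746, 0.0000]
q̇ = J⁺·V = [-0.2490, -0.2170, -0.8120]

-0.2490 -0.2170 -0.8120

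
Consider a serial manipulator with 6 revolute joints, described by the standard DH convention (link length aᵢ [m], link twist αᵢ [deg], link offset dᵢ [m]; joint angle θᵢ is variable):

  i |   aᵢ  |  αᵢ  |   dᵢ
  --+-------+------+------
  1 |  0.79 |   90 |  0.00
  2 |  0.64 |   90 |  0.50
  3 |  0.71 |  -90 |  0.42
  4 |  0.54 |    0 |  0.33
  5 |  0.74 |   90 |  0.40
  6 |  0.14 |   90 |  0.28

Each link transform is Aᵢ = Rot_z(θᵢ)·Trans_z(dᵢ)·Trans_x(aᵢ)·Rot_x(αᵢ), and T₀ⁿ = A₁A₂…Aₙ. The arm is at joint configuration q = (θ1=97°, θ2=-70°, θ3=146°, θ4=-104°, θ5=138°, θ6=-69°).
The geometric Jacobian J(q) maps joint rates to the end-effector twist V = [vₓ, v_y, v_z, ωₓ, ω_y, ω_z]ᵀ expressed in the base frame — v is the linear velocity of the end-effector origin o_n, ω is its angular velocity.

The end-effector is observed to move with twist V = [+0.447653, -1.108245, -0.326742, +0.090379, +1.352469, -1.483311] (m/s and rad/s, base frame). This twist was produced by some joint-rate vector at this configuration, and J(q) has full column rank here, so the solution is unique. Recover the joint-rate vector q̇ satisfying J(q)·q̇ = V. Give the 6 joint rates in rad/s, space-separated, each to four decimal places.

o_n = [0.7984, -0.0935, 0.5460]
J₁: ẑ×o_n = [0.0935, 0.7984, -0.0000], ω = ẑ
J2: z=[0.9925, 0.1219, 0.0000] o=[-0.0963, 0.7841, 0.0000] → [0.0665, -0.5420, -0.9801, 0.9925, 0.1219, 0.0000]
J3: z=[0.1145, -0.9327, -0.3420] o=[0.3733, 1.0623, -0.6014] → [-1.4655, -0.2768, 0.2641, 0.1145, -0.9327, -0.3420]
J4: z=[-0.7995, -0.2909, 0.5255] o=[0.8400, 0.5191, -0.1919] → [0.1073, 0.5682, 0.4777, -0.7995, -0.2909, 0.5255]
J5: z=[-0.7995, -0.2909, 0.5255] o=[0.5592, -0.0377, -0.2995] → [-0.2166, 0.8018, 0.1142, -0.7995, -0.2909, 0.5255]
J6: z=[0.4246, -0.8925, 0.1521] o=[0.5536, 0.1011, 0.5301] → [0.0154, 0.0305, 0.1358, 0.4246, -0.8925, 0.1521]
q̇ = J⁺·V = [-0.9870, -0.3360, -0.4380, -0.8810, -0.1240, -0.7760]

-0.9870 -0.3360 -0.4380 -0.8810 -0.1240 -0.7760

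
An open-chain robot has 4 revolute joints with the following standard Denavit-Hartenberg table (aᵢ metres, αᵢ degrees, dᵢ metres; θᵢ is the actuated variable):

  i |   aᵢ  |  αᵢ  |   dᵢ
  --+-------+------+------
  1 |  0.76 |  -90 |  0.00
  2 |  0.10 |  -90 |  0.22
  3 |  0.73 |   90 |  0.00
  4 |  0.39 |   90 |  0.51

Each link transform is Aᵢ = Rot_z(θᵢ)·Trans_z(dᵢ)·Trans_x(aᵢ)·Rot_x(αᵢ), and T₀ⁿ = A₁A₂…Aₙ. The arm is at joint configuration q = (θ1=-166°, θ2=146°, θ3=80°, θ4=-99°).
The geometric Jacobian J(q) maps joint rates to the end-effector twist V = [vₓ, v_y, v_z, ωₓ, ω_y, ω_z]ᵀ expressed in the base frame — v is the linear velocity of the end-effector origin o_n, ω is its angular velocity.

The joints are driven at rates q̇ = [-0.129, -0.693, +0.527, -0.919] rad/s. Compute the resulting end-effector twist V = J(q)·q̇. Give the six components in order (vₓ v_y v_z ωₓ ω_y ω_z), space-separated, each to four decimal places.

-0.7082 -0.1495 -0.0146 -0.6483 0.7170 0.8140

o_n = [-0.4533, 0.2480, -0.7211]
J₁: ẑ×o_n = [-0.2480, -0.4533, 0.0000], ω = ẑ
J2: z=[0.2419, -0.9703, 0.0000] o=[-0.7374, -0.1839, 0.0000] → [0.6997, 0.1744, 0.3802, 0.2419, -0.9703, 0.0000]
J3: z=[0.5426, 0.1353, 0.8290] o=[-0.6038, -0.3773, -0.0559] → [-0.6083, 0.4857, 0.3189, 0.5426, 0.1353, 0.8290]
J4: z=[0.8342, 0.0290, -0.5507] o=[-0.6757, 0.3457, -0.1268] → [-0.0711, 0.3732, -0.0880, 0.8342, 0.0290, -0.5507]
V = J·q̇ = [-0.7082, -0.1495, -0.0146, -0.6483, 0.7170, 0.8140]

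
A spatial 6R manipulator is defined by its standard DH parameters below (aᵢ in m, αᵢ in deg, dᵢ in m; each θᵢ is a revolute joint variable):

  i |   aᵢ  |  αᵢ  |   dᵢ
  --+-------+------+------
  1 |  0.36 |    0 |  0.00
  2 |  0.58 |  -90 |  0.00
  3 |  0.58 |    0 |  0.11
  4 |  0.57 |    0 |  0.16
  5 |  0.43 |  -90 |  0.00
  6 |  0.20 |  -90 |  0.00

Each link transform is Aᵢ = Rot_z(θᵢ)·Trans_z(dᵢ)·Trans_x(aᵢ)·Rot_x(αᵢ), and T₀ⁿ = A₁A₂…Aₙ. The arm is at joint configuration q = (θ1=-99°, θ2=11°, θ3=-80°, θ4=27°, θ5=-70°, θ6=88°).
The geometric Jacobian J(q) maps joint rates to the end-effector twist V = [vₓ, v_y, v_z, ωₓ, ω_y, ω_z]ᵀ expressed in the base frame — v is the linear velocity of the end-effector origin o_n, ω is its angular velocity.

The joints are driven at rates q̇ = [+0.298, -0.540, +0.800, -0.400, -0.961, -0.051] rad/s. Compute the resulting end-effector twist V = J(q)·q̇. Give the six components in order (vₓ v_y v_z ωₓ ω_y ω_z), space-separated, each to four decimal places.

-0.0682 -0.4680 -0.3428 -0.5622 0.0232 -0.2698

o_n = [0.0412, -1.1384, 1.3929]
J₁: ẑ×o_n = [1.1384, 0.0412, -0.0000], ω = ẑ
J2: z=[0.0000, 0.0000, 1.0000] o=[-0.0563, -0.3556, 0.0000] → [0.7828, 0.0975, -0.0000, 0.0000, 0.0000, 1.0000]
J3: z=[0.9994, 0.0349, 0.0000] o=[-0.0361, -0.9352, 0.0000] → [0.0486, -1.3920, -0.2058, 0.9994, 0.0349, 0.0000]
J4: z=[0.9994, 0.0349, 0.0000] o=[0.0774, -1.0320, 0.5712] → [0.0287, -0.8212, -0.1050, 0.9994, 0.0349, 0.0000]
J5: z=[0.9994, 0.0349, 0.0000] o=[0.2492, -1.3693, 1.0264] → [0.0128, -0.3663, 0.2380, 0.9994, 0.0349, 0.0000]
J6: z=[0.0293, -0.8382, 0.5446] o=[0.2411, -1.1352, 1.3870] → [-0.0032, -0.1090, -0.1676, 0.0293, -0.8382, 0.5446]
V = J·q̇ = [-0.0682, -0.4680, -0.3428, -0.5622, 0.0232, -0.2698]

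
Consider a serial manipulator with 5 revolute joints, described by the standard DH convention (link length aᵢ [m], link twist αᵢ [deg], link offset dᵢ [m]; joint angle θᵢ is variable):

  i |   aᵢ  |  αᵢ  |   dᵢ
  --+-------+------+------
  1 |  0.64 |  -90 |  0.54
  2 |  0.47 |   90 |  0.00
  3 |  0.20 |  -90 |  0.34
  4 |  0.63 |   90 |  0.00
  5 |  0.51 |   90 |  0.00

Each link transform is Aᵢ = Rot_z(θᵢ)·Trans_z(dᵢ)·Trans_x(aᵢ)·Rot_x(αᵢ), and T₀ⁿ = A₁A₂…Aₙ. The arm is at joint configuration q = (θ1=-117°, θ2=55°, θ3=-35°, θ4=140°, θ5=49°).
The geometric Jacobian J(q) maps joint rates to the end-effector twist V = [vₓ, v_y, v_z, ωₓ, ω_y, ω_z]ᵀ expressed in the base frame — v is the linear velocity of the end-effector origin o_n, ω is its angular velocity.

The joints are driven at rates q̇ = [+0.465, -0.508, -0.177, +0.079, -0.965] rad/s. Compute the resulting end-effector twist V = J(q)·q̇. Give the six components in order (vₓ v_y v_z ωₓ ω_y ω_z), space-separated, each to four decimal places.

0.4043 0.3016 0.1376 -0.1665 -0.1341 1.1666

o_n = [0.3050, -0.7767, 0.1752]
J₁: ẑ×o_n = [0.7767, 0.3050, -0.0000], ω = ẑ
J2: z=[0.8910, -0.4540, 0.0000] o=[-0.2906, -0.5702, 0.5400] → [0.1656, 0.3251, 0.0864, 0.8910, -0.4540, 0.0000]
J3: z=[-0.3719, -0.7299, 0.5736] o=[-0.4129, -0.8104, 0.1550] → [-0.0340, 0.4193, 0.5115, -0.3719, -0.7299, 0.5736]
J4: z=[0.5805, -0.6650, -0.4698] o=[-0.6843, -1.0902, 0.2158] → [0.1743, -0.4412, 0.8399, 0.5805, -0.6650, -0.4698]
J5: z=[-0.1807, 0.4574, -0.8707] o=[-0.1841, -0.7183, 0.3074] → [-0.1114, -0.4497, -0.2131, -0.1807, 0.4574, -0.8707]
V = J·q̇ = [0.4043, 0.3016, 0.1376, -0.1665, -0.1341, 1.1666]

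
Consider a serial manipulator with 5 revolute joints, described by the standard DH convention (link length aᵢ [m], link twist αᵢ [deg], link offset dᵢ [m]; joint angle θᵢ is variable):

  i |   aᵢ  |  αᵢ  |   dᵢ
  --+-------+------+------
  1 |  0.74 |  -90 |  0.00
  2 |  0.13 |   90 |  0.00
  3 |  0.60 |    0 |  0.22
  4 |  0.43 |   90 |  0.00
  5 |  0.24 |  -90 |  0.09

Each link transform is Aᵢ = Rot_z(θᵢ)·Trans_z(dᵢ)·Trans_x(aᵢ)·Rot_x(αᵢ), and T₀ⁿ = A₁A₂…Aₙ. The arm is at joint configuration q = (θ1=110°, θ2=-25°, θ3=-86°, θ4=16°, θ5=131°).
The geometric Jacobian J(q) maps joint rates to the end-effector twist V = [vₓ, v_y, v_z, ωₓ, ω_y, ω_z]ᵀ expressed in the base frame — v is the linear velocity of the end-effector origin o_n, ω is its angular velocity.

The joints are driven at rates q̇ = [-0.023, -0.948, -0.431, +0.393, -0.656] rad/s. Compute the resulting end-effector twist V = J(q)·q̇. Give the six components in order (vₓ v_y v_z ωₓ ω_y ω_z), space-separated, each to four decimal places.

o_n = [0.5810, 0.9926, 0.4398]
J₁: ẑ×o_n = [-0.9926, 0.5810, 0.0000], ω = ẑ
J2: z=[-0.9397, -0.3420, 0.0000] o=[-0.2531, 0.6954, 0.0000] → [-0.1504, 0.4133, 0.0059, -0.9397, -0.3420, 0.0000]
J3: z=[0.1445, -0.3971, 0.9063] o=[-0.2934, 0.8061, 0.0549] → [-0.3219, 0.7368, 0.3742, 0.1445, -0.3971, 0.9063]
J4: z=[0.1445, -0.3971, 0.9063] o=[0.2879, 0.9591, 0.2720] → [-0.0971, 0.2414, 0.1212, 0.1445, -0.3971, 0.9063]
J5: z=[0.6127, -0.6833, -0.3971] o=[0.6220, 1.2225, 0.3342] → [-0.1635, -0.0484, -0.1689, 0.6127, -0.6833, -0.3971]
V = J·q̇ = [0.3733, -0.5961, -0.0085, 0.4834, 0.7876, 0.2031]

0.3733 -0.5961 -0.0085 0.4834 0.7876 0.2031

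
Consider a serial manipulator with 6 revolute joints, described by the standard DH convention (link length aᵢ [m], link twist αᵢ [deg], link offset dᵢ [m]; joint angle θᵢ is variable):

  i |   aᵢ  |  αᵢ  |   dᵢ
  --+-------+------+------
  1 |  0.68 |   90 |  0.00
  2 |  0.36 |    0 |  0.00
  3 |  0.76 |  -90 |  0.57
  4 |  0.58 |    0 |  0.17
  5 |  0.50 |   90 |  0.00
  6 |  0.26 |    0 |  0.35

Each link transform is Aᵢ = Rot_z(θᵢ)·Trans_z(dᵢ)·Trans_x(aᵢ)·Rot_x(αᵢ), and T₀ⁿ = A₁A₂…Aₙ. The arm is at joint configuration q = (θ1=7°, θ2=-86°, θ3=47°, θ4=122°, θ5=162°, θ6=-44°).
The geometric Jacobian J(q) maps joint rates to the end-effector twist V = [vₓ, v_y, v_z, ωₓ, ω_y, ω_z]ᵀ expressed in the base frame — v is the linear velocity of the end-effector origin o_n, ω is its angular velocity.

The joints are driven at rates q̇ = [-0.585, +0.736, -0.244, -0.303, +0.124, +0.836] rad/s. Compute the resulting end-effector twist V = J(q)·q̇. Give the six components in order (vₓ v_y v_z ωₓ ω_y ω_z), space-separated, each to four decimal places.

o_n = [1.0097, -0.7117, -0.5431]
J₁: ẑ×o_n = [0.7117, 1.0097, -0.0000], ω = ẑ
J2: z=[0.1219, -0.9925, 0.0000] o=[0.6749, 0.0829, 0.0000] → [0.5391, 0.0662, 0.2355, 0.1219, -0.9925, 0.0000]
J3: z=[0.1219, -0.9925, 0.0000] o=[0.6999, 0.0859, -0.3591] → [0.1826, 0.0224, 0.2103, 0.1219, -0.9925, 0.0000]
J4: z=[0.6246, 0.0767, 0.7771] o=[1.3556, -0.4078, -0.8374] → [0.2587, -0.4526, -0.1633, 0.6246, 0.0767, 0.7771]
J5: z=[0.6246, 0.0767, 0.7771] o=[1.1647, 0.0643, -0.5119] → [0.6006, -0.1009, -0.4728, 0.6246, 0.0767, 0.7771]
J6: z=[-0.7190, -0.3320, 0.6106] o=[1.3171, -0.4058, -0.5880] → [0.1719, -0.1555, 0.1179, -0.7190, -0.3320, 0.6106]
V = J·q̇ = [0.0756, -0.5528, 0.2113, -0.6529, -0.7796, -0.2136]

0.0756 -0.5528 0.2113 -0.6529 -0.7796 -0.2136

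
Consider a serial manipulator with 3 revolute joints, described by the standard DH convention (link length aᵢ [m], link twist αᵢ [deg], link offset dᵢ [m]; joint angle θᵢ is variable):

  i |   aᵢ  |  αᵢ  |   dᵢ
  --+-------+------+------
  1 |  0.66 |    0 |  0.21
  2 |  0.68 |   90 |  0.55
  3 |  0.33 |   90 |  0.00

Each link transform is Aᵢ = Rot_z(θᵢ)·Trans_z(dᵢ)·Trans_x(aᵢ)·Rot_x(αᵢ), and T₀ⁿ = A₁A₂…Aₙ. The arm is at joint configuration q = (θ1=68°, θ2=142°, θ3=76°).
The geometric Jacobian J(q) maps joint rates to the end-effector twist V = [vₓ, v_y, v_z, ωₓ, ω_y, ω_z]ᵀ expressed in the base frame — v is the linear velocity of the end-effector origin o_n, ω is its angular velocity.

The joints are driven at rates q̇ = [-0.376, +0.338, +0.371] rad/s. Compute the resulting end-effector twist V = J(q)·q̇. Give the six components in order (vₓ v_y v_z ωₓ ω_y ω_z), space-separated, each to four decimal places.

0.3185 -0.0086 0.0296 -0.1855 0.3213 -0.0380

o_n = [-0.4108, 0.2320, 1.0802]
J₁: ẑ×o_n = [-0.2320, -0.4108, 0.0000], ω = ẑ
J2: z=[0.0000, 0.0000, 1.0000] o=[0.2472, 0.6119, 0.2100] → [0.3799, -0.6580, 0.0000, 0.0000, 0.0000, 1.0000]
J3: z=[-0.5000, 0.8660, 0.0000] o=[-0.3417, 0.2719, 0.7600] → [0.2773, 0.1601, 0.0798, -0.5000, 0.8660, 0.0000]
V = J·q̇ = [0.3185, -0.0086, 0.0296, -0.1855, 0.3213, -0.0380]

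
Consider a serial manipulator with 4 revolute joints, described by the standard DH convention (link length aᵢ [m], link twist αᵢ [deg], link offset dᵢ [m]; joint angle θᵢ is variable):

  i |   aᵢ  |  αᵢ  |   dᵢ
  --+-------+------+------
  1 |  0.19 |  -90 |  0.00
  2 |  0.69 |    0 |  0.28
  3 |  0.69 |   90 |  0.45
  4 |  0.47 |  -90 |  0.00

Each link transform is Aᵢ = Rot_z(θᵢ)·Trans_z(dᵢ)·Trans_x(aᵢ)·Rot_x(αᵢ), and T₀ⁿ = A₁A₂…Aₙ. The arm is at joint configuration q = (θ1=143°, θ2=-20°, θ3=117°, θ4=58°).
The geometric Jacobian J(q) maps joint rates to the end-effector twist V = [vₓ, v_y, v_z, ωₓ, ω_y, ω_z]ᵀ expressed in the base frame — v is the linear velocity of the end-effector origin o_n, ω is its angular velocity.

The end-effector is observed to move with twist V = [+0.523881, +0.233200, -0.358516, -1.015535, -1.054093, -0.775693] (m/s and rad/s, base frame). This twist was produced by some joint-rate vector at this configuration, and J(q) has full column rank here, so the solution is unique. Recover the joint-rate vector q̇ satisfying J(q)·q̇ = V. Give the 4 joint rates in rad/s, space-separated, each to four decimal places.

-0.7540 0.9180 0.5350 0.1780

o_n = [-1.2574, -0.4656, -0.6961]
J₁: ẑ×o_n = [0.4656, -1.2574, 0.0000], ω = ẑ
J2: z=[-0.6018, -0.7986, 0.0000] o=[-0.1517, 0.1143, 0.0000] → [0.5559, -0.4189, -0.5339, -0.6018, -0.7986, 0.0000]
J3: z=[-0.6018, -0.7986, 0.0000] o=[-0.8381, 0.2809, 0.2360] → [0.7444, -0.5609, 0.1144, -0.6018, -0.7986, 0.0000]
J4: z=[-0.7927, 0.5973, -0.1219] o=[-1.0417, -0.1291, -0.4489] → [-0.1887, -0.1697, 0.3956, -0.7927, 0.5973, -0.1219]
q̇ = J⁺·V = [-0.7540, 0.9180, 0.5350, 0.1780]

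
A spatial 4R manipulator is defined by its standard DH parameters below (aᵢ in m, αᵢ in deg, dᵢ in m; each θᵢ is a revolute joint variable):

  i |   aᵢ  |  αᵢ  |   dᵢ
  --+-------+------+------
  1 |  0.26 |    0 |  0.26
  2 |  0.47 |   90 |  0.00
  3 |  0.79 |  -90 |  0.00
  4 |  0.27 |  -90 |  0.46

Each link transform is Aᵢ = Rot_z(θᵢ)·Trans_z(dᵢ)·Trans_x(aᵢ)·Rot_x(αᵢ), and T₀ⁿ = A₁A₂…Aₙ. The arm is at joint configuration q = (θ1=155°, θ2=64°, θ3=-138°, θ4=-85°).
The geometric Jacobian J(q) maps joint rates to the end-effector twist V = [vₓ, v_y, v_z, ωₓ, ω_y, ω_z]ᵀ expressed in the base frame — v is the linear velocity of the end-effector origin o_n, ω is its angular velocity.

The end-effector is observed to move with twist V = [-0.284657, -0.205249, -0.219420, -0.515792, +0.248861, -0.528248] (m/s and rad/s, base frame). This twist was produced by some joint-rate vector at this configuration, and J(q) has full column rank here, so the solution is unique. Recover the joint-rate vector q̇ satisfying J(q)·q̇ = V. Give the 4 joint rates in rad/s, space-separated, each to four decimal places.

o_n = [-0.5395, 0.2099, -0.6262]
J₁: ẑ×o_n = [-0.2099, -0.5395, 0.0000], ω = ẑ
J2: z=[0.0000, 0.0000, 1.0000] o=[-0.2356, 0.1099, 0.2600] → [-0.1000, -0.3039, 0.0000, 0.0000, 0.0000, 1.0000]
J3: z=[-0.6293, 0.7771, 0.0000] o=[-0.6009, -0.1859, 0.2600] → [-0.6887, -0.5577, -0.2968, -0.6293, 0.7771, 0.0000]
J4: z=[-0.5200, -0.4211, -0.7431] o=[-0.1446, 0.1836, -0.2686] → [0.1701, 0.1075, -0.1800, -0.5200, -0.4211, -0.7431]
q̇ = J⁺·V = [0.1430, -0.4000, 0.5180, 0.3650]

0.1430 -0.4000 0.5180 0.3650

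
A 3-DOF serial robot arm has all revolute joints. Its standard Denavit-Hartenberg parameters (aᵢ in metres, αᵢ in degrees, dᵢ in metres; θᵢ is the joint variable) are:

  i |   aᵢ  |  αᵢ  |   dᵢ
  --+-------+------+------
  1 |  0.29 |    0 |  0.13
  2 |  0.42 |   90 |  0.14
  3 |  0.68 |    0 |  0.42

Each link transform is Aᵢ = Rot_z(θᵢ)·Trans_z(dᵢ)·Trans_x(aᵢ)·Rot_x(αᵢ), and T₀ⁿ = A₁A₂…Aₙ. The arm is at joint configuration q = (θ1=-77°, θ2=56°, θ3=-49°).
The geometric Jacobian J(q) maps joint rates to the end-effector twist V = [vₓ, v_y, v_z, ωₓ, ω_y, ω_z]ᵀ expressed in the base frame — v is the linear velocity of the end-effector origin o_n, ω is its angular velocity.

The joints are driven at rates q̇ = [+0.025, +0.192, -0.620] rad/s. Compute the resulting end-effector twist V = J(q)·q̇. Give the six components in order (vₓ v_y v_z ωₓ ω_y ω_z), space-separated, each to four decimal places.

-0.1375 0.2585 -0.2766 0.2222 0.5788 0.2170

o_n = [0.7233, -0.9851, -0.2432]
J₁: ẑ×o_n = [0.9851, 0.7233, -0.0000], ω = ẑ
J2: z=[0.0000, 0.0000, 1.0000] o=[0.0652, -0.2826, 0.1300] → [0.7025, 0.6581, -0.0000, 0.0000, 0.0000, 1.0000]
J3: z=[-0.3584, -0.9336, 0.0000] o=[0.4573, -0.4331, 0.2700] → [0.4791, -0.1839, 0.4461, -0.3584, -0.9336, 0.0000]
V = J·q̇ = [-0.1375, 0.2585, -0.2766, 0.2222, 0.5788, 0.2170]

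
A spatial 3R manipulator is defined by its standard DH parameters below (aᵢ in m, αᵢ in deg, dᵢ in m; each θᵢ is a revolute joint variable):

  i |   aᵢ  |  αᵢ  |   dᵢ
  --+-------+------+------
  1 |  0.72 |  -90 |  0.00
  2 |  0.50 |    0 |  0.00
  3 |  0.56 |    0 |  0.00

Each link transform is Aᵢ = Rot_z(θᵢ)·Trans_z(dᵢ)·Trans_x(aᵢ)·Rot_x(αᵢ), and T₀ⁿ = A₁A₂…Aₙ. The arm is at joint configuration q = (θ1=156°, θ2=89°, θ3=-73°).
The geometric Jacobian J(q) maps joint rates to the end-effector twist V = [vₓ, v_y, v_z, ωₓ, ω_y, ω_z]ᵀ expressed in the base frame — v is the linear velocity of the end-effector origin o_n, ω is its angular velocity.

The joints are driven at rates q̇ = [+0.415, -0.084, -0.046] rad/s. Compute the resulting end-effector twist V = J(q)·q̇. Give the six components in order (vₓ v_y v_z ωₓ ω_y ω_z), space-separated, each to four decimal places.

o_n = [-1.1575, 0.5153, -0.6543]
J₁: ẑ×o_n = [-0.5153, -1.1575, 0.0000], ω = ẑ
J2: z=[-0.4067, -0.9135, 0.0000] o=[-0.6578, 0.2929, 0.0000] → [0.5977, -0.2661, -0.5470, -0.4067, -0.9135, 0.0000]
J3: z=[-0.4067, -0.9135, 0.0000] o=[-0.6657, 0.2964, -0.4999] → [0.1410, -0.0628, -0.5383, -0.4067, -0.9135, 0.0000]
V = J·q̇ = [-0.2706, -0.4551, 0.0707, 0.0529, 0.1188, 0.4150]

-0.2706 -0.4551 0.0707 0.0529 0.1188 0.4150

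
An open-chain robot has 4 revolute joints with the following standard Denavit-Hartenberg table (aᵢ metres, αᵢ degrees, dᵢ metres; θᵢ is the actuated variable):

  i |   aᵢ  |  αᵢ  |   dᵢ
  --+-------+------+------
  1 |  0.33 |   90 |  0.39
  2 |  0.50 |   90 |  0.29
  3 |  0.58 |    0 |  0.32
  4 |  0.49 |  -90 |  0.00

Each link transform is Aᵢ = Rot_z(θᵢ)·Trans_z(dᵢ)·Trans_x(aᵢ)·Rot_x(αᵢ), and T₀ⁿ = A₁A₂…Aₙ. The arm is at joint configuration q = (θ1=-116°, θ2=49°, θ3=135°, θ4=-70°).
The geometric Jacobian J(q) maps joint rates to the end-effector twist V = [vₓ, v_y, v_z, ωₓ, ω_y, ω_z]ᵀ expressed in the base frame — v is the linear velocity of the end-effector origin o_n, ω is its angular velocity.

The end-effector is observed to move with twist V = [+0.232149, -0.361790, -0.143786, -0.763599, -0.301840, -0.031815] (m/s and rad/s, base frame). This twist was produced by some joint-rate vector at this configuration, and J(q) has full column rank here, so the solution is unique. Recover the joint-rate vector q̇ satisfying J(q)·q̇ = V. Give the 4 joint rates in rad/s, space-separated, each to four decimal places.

o_n = [-1.3643, -0.1872, 0.4042]
J₁: ẑ×o_n = [0.1872, -1.3643, 0.0000], ω = ẑ
J2: z=[-0.8988, 0.4384, 0.0000] o=[-0.1447, -0.2966, 0.3900] → [0.0062, 0.0127, 0.4363, -0.8988, 0.4384, 0.0000]
J3: z=[-0.3308, -0.6783, -0.6561] o=[-0.5491, -0.4643, 0.7674] → [0.4282, 0.4147, -0.6447, -0.3308, -0.6783, -0.6561]
J4: z=[-0.3308, -0.6783, -0.6561] o=[-0.9056, -0.2598, 0.2479] → [-0.0584, 0.3526, -0.3352, -0.3308, -0.6783, -0.6561]
q̇ = J⁺·V = [0.4950, 0.5540, 0.3760, 0.4270]

0.4950 0.5540 0.3760 0.4270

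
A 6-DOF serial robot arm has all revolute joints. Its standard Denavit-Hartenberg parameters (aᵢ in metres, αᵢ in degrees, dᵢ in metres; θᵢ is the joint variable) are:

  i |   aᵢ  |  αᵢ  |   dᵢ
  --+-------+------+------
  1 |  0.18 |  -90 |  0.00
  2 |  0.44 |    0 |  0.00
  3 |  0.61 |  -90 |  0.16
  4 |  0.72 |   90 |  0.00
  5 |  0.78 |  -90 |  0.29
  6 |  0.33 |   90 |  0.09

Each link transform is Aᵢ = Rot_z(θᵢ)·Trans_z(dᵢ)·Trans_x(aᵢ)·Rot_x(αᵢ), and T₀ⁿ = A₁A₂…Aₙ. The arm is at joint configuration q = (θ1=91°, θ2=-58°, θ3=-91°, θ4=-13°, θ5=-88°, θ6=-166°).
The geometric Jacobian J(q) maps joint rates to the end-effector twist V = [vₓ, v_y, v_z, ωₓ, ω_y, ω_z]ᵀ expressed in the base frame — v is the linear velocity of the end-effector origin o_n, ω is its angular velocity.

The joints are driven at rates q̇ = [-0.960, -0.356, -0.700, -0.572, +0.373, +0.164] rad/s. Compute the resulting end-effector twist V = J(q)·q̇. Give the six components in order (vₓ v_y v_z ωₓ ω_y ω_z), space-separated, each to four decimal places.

o_n = [-0.6892, -0.9755, 0.6678]
J₁: ẑ×o_n = [0.9755, -0.6892, 0.0000], ω = ẑ
J2: z=[-0.9998, -0.0175, 0.0000] o=[-0.0031, 0.1800, 0.0000] → [-0.0117, 0.6677, 1.1433, -0.9998, -0.0175, 0.0000]
J3: z=[-0.9998, -0.0175, 0.0000] o=[-0.0072, 0.4131, 0.3731] → [-0.0051, 0.2946, 1.3765, -0.9998, -0.0175, 0.0000]
J4: z=[-0.0090, 0.5150, 0.8572] o=[-0.1581, -0.1125, 0.6873] → [0.7297, -0.4555, 0.2813, -0.0090, 0.5150, 0.8572]
J5: z=[-0.9776, 0.1758, -0.1159] o=[-0.3095, -0.7166, 1.0486] → [-0.0969, -0.3283, 0.3199, -0.9776, 0.1758, -0.1159]
J6: z=[-0.2105, -0.8205, 0.5314] o=[-0.5917, -1.0898, 0.3605] → [-0.3129, 0.0129, -0.1041, -0.2105, -0.8205, 0.5314]
V = J·q̇ = [-1.4336, 0.3579, -1.4292, 0.6618, -0.3451, -1.4064]

-1.4336 0.3579 -1.4292 0.6618 -0.3451 -1.4064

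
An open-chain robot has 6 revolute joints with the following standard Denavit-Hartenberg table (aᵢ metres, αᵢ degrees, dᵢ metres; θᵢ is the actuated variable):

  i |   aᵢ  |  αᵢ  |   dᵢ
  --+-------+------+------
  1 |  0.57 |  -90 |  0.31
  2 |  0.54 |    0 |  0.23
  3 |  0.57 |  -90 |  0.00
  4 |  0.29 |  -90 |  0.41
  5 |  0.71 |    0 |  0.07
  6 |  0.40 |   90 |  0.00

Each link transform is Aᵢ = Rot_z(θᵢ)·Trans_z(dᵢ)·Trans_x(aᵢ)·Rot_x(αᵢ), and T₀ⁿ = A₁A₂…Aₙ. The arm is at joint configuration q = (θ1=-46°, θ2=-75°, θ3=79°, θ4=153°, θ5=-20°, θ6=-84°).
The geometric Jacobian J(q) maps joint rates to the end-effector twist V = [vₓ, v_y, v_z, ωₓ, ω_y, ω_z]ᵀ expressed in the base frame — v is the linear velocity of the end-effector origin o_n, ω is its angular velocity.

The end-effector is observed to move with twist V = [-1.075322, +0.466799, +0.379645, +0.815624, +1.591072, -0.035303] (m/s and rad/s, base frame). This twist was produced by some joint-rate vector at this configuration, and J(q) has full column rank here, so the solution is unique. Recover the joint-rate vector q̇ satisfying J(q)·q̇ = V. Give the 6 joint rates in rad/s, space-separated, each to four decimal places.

o_n = [0.2136, -0.3627, -0.1909]
J₁: ẑ×o_n = [0.3627, 0.2136, -0.0000], ω = ẑ
J2: z=[0.7193, 0.6947, 0.0000] o=[0.3960, -0.4100, 0.3100] → [-0.3479, 0.3603, 0.1607, 0.7193, 0.6947, 0.0000]
J3: z=[0.7193, 0.6947, 0.0000] o=[0.6585, -0.3508, 0.8316] → [-0.7103, 0.7355, 0.3005, 0.7193, 0.6947, 0.0000]
J4: z=[-0.0485, 0.0502, -0.9976] o=[1.0535, -0.7598, 0.7918] → [0.3469, 0.7902, 0.0229, -0.0485, 0.0502, -0.9976]
J5: z=[0.3263, 0.9447, 0.0317] o=[0.7599, -0.6453, 0.4009] → [-0.5680, 0.1758, 0.6082, 0.3263, 0.9447, 0.0317]
J6: z=[0.3263, 0.9447, 0.0317] o=[0.1411, -0.3508, 0.2023] → [-0.3711, 0.1306, -0.0724, 0.3263, 0.9447, 0.0317]
q̇ = J⁺·V = [-0.1920, -0.0360, 0.5750, -0.1160, 0.4540, 0.8400]

-0.1920 -0.0360 0.5750 -0.1160 0.4540 0.8400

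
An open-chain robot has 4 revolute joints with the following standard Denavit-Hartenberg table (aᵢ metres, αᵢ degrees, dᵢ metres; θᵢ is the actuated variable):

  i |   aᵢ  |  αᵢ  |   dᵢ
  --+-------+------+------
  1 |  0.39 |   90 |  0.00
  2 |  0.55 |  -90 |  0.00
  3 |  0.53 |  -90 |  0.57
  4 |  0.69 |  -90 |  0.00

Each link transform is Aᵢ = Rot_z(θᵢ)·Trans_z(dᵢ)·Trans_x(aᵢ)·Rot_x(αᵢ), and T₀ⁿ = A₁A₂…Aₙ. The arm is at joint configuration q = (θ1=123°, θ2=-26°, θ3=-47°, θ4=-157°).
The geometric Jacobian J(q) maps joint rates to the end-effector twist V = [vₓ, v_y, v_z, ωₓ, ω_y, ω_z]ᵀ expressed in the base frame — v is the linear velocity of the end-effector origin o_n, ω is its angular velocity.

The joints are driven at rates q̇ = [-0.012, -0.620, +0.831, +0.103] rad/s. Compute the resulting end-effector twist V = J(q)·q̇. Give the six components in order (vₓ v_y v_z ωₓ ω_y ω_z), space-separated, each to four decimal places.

-0.0992 0.3256 -0.4162 -0.8142 -0.0136 0.7019

o_n = [-0.7115, 0.9544, 0.5450]
J₁: ẑ×o_n = [-0.9544, -0.7115, 0.0000], ω = ẑ
J2: z=[0.8387, 0.5446, 0.0000] o=[-0.2124, 0.3271, 0.0000] → [0.2968, -0.4570, 0.7979, 0.8387, 0.5446, 0.0000]
J3: z=[-0.2388, 0.3676, 0.8988] o=[-0.4816, 0.7417, -0.2411] → [0.0978, -0.0189, 0.0337, -0.2388, 0.3676, 0.8988]
J4: z=[-0.9300, 0.1798, -0.3206] o=[-0.4696, 1.4348, 0.1128] → [-0.0763, 0.4795, 0.4903, -0.9300, 0.1798, -0.3206]
V = J·q̇ = [-0.0992, 0.3256, -0.4162, -0.8142, -0.0136, 0.7019]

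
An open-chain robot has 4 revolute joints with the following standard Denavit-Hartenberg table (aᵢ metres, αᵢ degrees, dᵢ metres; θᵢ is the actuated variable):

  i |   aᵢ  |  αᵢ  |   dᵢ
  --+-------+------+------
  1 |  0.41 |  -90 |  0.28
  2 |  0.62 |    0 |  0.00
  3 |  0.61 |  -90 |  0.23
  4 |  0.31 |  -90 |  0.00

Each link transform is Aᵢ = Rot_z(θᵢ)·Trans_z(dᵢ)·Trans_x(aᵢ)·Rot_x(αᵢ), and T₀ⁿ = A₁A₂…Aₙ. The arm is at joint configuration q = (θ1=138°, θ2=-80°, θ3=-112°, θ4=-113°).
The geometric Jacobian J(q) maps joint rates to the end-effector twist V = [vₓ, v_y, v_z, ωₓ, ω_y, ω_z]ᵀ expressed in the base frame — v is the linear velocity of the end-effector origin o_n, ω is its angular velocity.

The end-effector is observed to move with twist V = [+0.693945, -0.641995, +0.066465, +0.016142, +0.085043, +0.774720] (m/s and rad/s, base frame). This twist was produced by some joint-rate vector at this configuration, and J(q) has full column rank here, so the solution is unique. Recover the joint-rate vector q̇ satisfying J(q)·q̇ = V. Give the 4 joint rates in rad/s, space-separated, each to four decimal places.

o_n = [-0.3742, -0.3566, 0.7889]
J₁: ẑ×o_n = [0.3566, -0.3742, 0.0000], ω = ẑ
J2: z=[-0.6691, -0.7431, 0.0000] o=[-0.3047, 0.2743, 0.2800] → [-0.3782, 0.3405, 0.3705, -0.6691, -0.7431, 0.0000]
J3: z=[-0.6691, -0.7431, 0.0000] o=[-0.3847, 0.3464, 0.8906] → [0.0755, -0.0680, 0.4782, -0.6691, -0.7431, 0.0000]
J4: z=[0.1545, -0.1391, 0.9781] o=[-0.0952, -0.2238, 0.7638] → [0.1264, -0.2768, -0.0593, 0.1545, -0.1391, 0.9781]
q̇ = J⁺·V = [0.9860, -0.8270, 0.7530, -0.2160]

0.9860 -0.8270 0.7530 -0.2160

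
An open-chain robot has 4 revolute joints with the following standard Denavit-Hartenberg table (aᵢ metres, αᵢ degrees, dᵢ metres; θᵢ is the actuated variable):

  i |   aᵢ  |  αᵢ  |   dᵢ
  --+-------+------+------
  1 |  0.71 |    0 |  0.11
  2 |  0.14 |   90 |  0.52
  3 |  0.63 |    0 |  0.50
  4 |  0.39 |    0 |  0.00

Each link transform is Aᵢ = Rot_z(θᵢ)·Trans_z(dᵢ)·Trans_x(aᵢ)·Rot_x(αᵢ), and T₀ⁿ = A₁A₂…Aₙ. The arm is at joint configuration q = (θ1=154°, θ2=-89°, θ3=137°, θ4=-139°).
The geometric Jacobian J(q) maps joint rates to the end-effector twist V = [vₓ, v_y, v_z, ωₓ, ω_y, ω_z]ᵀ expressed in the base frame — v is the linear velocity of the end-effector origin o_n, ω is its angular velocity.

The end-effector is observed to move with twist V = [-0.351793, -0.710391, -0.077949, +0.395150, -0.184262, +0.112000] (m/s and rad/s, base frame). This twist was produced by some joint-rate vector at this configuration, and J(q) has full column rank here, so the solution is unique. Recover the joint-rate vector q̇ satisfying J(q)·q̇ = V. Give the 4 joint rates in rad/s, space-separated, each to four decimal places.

o_n = [-0.1558, 0.1625, 1.0460]
J₁: ẑ×o_n = [-0.1625, -0.1558, 0.0000], ω = ẑ
J2: z=[0.0000, 0.0000, 1.0000] o=[-0.6381, 0.3112, 0.1100] → [0.1488, 0.4823, -0.0000, 0.0000, 0.0000, 1.0000]
J3: z=[0.9063, -0.4226, 0.0000] o=[-0.5790, 0.4381, 0.6300] → [-0.1758, -0.3771, -0.0710, 0.9063, -0.4226, 0.0000]
J4: z=[0.9063, -0.4226, 0.0000] o=[-0.3205, -0.1908, 1.0597] → [0.0058, 0.0123, 0.3898, 0.9063, -0.4226, 0.0000]
q̇ = J⁺·V = [0.8780, -0.7660, 0.5380, -0.1020]

0.8780 -0.7660 0.5380 -0.1020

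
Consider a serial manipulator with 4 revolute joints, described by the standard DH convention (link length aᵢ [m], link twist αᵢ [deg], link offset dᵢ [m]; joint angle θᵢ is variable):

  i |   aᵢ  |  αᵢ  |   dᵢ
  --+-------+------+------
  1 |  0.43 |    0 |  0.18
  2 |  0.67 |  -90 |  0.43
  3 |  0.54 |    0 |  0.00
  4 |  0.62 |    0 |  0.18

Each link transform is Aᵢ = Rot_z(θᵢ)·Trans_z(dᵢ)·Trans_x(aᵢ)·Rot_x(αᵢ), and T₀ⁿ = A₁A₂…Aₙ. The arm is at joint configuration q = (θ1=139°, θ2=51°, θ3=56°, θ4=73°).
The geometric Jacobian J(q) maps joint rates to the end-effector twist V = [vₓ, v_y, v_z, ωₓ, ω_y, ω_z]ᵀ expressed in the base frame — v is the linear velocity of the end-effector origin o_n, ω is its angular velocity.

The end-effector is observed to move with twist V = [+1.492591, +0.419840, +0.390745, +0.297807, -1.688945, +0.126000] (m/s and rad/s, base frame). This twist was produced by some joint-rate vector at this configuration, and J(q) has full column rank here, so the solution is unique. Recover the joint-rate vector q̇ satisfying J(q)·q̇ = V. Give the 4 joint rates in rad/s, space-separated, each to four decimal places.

o_n = [-0.8662, 0.0038, -0.3195]
J₁: ẑ×o_n = [-0.0038, -0.8662, 0.0000], ω = ẑ
J2: z=[0.0000, 0.0000, 1.0000] o=[-0.3245, 0.2821, 0.1800] → [0.2783, -0.5417, 0.0000, 0.0000, 0.0000, 1.0000]
J3: z=[0.1736, -0.9848, 0.0000] o=[-0.9843, 0.1658, 0.6100] → [0.9154, 0.1614, 0.0882, 0.1736, -0.9848, 0.0000]
J4: z=[0.1736, -0.9848, 0.0000] o=[-1.2817, 0.1133, 0.1623] → [0.4745, 0.0837, 0.3902, 0.1736, -0.9848, 0.0000]
q̇ = J⁺·V = [-0.8410, 0.9670, 0.9220, 0.7930]

-0.8410 0.9670 0.9220 0.7930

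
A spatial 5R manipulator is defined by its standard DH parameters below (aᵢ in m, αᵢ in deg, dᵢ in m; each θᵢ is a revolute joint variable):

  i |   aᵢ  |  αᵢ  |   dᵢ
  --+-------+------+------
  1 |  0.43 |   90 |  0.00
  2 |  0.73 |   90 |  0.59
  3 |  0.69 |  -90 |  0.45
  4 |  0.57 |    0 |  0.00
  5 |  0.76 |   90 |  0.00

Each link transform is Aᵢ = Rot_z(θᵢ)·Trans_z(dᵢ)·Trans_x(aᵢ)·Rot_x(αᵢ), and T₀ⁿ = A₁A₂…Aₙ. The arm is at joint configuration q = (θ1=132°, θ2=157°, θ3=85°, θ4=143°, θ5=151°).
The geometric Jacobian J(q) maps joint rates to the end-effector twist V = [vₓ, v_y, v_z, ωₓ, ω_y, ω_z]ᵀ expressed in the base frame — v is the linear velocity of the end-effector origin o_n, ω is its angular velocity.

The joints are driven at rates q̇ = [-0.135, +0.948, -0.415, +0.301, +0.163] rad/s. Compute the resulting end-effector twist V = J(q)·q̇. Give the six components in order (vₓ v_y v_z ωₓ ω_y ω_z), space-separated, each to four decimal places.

o_n = [0.8227, 0.7778, 1.0413]
J₁: ẑ×o_n = [-0.7778, 0.8227, 0.0000], ω = ẑ
J2: z=[0.7431, 0.6691, 0.0000] o=[-0.2877, 0.3196, 0.0000] → [0.6968, -0.7739, -0.4025, 0.7431, 0.6691, 0.0000]
J3: z=[-0.2615, 0.2904, 0.9205] o=[0.6004, 0.2150, 0.2852] → [-0.2985, 0.4024, -0.2117, -0.2615, 0.2904, 0.9205]
J4: z=[-0.5488, 0.7398, -0.3892] o=[1.0306, 0.7644, 0.7230] → [0.2407, 0.2556, 0.1464, -0.5488, 0.7398, -0.3892]
J5: z=[-0.5488, 0.7398, -0.3892] o=[0.7588, 0.3885, 0.3917] → [0.6321, 0.3317, -0.2609, -0.5488, 0.7398, -0.3892]
V = J·q̇ = [1.0649, -0.8807, -0.2922, 0.5583, 0.8571, -0.6976]

1.0649 -0.8807 -0.2922 0.5583 0.8571 -0.6976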